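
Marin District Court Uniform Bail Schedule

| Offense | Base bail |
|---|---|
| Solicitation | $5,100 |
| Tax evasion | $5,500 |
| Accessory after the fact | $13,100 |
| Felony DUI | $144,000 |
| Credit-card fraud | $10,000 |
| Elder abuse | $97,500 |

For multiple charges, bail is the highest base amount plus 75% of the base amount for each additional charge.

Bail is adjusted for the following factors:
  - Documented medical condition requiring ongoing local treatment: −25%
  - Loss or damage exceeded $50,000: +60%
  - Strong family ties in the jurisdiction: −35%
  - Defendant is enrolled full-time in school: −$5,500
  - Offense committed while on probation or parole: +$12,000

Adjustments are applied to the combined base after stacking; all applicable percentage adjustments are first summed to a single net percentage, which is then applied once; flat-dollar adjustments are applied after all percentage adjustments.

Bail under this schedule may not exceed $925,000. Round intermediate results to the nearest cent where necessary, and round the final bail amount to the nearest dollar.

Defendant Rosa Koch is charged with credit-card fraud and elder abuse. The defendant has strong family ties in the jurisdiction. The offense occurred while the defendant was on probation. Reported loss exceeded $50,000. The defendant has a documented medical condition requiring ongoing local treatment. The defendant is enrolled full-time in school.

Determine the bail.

$111,500

Base amounts from the schedule: credit-card fraud $10,000; elder abuse $97,500.
Stacking rule: highest base plus 75% of each additional charge. Highest is elder abuse at $97,500. Additional: $10,000 × 75% = $7,500. Combined base = $97,500 + $7,500 = $105,000.
Net percentage adjustment: −25% +60% −35% = +0%. $105,000 × 1 = $105,000.
Defendant is enrolled full-time in school (−$5,500 flat): $105,000 − $5,500 = $99,500.
Offense committed while on probation or parole (+$12,000 flat): $99,500 + $12,000 = $111,500.
$111,500 is within the $925,000 maximum.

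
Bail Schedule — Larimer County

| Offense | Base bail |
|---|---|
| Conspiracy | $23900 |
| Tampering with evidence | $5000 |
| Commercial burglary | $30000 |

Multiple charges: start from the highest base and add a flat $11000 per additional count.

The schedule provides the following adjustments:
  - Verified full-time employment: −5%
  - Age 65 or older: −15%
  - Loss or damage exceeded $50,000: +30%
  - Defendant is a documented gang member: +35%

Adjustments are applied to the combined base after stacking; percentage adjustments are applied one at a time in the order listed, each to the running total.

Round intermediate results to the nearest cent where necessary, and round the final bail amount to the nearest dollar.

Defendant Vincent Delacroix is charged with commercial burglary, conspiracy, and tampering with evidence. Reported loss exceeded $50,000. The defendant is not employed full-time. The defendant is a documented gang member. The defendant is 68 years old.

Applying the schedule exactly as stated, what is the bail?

$77571

Base amounts from the schedule: commercial burglary $30000; conspiracy $23900; tampering with evidence $5000.
Stacking rule: highest base plus $11000 per additional charge. Highest is commercial burglary at $30000; 2 additional charges → +$22000. Combined base = $52000.
Age 65 or older (−15%): $52000 × 0.85 = $44200.
Loss or damage exceeded $50,000 (+30%): $44200 × 1.3 = $57460.
Defendant is a documented gang member (+35%): $57460 × 1.35 = $77571.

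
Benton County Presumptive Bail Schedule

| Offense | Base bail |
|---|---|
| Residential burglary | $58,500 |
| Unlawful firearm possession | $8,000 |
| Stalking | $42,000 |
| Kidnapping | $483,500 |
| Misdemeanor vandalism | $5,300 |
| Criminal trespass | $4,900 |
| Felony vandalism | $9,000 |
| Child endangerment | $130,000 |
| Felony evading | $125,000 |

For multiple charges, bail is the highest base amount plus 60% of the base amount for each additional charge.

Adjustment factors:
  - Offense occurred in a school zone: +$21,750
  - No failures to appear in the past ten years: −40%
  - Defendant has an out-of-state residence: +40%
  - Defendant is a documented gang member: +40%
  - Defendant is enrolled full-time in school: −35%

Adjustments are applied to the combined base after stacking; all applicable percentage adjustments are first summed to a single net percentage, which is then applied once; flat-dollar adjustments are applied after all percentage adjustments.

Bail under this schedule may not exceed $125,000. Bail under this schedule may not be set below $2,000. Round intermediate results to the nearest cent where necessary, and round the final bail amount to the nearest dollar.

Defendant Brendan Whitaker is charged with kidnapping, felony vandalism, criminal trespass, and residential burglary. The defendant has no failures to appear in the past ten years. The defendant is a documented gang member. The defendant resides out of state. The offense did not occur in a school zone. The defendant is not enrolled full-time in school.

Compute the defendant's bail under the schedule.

$125,000

Base amounts from the schedule: kidnapping $483,500; felony vandalism $9,000; criminal trespass $4,900; residential burglary $58,500.
Stacking rule: highest base plus 60% of each additional charge. Highest is kidnapping at $483,500. Additional: $9,000 × 60% = $5,400; $4,900 × 60% = $2,940; $58,500 × 60% = $35,100. Combined base = $483,500 + $43,440 = $526,940.
Net percentage adjustment: −40% +40% +40% = +40%. $526,940 × 1.4 = $737,716.
Result $737,716 exceeds the maximum of $125,000; bail is capped at $125,000.
$125,000 is at or above the $2,000 minimum.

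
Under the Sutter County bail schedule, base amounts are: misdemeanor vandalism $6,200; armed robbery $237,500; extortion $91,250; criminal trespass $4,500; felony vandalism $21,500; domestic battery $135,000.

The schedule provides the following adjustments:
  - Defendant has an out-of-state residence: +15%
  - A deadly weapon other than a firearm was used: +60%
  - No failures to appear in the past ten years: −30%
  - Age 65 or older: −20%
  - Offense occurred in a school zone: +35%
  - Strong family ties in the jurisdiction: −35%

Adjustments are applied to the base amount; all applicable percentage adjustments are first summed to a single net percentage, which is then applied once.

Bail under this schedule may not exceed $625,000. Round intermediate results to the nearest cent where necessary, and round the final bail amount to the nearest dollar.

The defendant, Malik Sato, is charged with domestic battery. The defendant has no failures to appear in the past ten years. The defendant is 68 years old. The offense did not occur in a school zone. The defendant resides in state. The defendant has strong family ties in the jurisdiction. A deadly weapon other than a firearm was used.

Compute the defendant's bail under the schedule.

Base amounts from the schedule: domestic battery $135,000.
Single charge. Combined base = $135,000.
Net percentage adjustment: +60% −30% −20% −35% = −25%. $135,000 × 0.75 = $101,250.
$101,250 is within the $625,000 maximum.

$101,250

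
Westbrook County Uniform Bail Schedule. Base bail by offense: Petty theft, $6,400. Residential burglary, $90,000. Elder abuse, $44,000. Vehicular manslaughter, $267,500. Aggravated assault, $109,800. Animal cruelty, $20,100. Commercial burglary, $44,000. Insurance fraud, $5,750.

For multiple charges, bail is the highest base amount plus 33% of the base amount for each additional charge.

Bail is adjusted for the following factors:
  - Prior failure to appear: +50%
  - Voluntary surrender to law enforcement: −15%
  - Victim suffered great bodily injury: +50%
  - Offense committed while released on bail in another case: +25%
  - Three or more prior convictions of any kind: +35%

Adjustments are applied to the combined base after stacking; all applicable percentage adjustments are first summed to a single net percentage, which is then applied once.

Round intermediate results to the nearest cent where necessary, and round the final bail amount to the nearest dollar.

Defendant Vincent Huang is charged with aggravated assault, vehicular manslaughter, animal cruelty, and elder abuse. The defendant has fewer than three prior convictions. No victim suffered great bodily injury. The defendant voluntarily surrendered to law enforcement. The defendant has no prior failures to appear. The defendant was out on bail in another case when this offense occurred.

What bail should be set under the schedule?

$357,376

Base amounts from the schedule: aggravated assault $109,800; vehicular manslaughter $267,500; animal cruelty $20,100; elder abuse $44,000.
Stacking rule: highest base plus 33% of each additional charge. Highest is vehicular manslaughter at $267,500. Additional: $109,800 × 33% = $36,234; $20,100 × 33% = $6,633; $44,000 × 33% = $14,520. Combined base = $267,500 + $57,387 = $324,887.
Net percentage adjustment: −15% +25% = +10%. $324,887 × 1.1 = $357,375.70.
Rounded to the nearest dollar: $357,376.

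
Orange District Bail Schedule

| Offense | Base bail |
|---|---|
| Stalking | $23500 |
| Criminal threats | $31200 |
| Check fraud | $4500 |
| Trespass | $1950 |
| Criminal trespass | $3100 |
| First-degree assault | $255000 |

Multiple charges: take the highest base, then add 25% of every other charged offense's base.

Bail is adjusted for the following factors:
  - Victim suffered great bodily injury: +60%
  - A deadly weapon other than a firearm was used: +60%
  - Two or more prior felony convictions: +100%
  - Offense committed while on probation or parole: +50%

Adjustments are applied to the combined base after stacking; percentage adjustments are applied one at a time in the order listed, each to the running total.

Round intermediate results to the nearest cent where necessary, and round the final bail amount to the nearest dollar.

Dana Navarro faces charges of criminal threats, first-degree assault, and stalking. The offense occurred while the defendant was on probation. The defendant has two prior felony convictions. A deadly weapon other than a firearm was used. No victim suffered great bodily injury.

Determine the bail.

Base amounts from the schedule: criminal threats $31200; first-degree assault $255000; stalking $23500.
Stacking rule: highest base plus 25% of each additional charge. Highest is first-degree assault at $255000. Additional: $31200 × 25% = $7800; $23500 × 25% = $5875. Combined base = $255000 + $13675 = $268675.
A deadly weapon other than a firearm was used (+60%): $268675 × 1.6 = $429880.
Two or more prior felony convictions (+100%): $429880 × 2 = $859760.
Offense committed while on probation or parole (+50%): $859760 × 1.5 = $1289640.

$1289640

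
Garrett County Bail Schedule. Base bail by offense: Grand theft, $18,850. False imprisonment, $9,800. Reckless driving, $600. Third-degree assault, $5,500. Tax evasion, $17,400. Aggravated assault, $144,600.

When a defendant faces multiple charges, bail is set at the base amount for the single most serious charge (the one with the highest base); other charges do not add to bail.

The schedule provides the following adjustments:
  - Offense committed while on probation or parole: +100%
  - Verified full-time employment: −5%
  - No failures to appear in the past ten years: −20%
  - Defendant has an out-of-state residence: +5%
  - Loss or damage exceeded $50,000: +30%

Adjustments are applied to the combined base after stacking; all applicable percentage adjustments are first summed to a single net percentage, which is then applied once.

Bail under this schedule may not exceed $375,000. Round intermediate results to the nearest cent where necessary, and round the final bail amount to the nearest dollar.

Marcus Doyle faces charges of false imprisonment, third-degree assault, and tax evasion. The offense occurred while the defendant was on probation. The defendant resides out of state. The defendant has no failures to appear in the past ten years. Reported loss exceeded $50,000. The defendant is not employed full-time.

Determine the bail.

Base amounts from the schedule: false imprisonment $9,800; third-degree assault $5,500; tax evasion $17,400.
Stacking rule: use the highest base only. Highest is tax evasion at $17,400. Combined base = $17,400.
Net percentage adjustment: +100% −20% +5% +30% = +115%. $17,400 × 2.15 = $37,410.
$37,410 is within the $375,000 maximum.

$37,410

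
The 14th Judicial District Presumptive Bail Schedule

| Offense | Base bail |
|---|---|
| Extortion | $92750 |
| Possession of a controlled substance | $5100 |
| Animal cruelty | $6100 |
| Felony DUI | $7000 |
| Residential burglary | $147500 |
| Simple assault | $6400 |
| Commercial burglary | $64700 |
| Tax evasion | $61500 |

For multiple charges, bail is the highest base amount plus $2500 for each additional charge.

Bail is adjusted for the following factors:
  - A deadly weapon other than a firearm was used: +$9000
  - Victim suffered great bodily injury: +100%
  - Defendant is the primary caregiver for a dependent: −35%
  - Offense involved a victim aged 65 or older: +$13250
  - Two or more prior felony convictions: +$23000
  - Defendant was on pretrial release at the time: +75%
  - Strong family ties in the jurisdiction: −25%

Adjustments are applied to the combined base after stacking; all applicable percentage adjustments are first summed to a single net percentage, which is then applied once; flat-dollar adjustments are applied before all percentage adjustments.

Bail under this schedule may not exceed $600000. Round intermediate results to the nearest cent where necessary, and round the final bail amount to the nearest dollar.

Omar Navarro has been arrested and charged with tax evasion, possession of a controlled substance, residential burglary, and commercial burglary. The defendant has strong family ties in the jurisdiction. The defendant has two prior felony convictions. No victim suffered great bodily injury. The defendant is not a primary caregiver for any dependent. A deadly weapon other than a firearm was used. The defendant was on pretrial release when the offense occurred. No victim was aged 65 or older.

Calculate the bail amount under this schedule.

$280500

Base amounts from the schedule: tax evasion $61500; possession of a controlled substance $5100; residential burglary $147500; commercial burglary $64700.
Stacking rule: highest base plus $2500 per additional charge. Highest is residential burglary at $147500; 3 additional charges → +$7500. Combined base = $155000.
A deadly weapon other than a firearm was used (+$9000 flat): $155000 + $9000 = $164000.
Two or more prior felony convictions (+$23000 flat): $164000 + $23000 = $187000.
Net percentage adjustment: +75% −25% = +50%. $187000 × 1.5 = $280500.
$280500 is within the $600000 maximum.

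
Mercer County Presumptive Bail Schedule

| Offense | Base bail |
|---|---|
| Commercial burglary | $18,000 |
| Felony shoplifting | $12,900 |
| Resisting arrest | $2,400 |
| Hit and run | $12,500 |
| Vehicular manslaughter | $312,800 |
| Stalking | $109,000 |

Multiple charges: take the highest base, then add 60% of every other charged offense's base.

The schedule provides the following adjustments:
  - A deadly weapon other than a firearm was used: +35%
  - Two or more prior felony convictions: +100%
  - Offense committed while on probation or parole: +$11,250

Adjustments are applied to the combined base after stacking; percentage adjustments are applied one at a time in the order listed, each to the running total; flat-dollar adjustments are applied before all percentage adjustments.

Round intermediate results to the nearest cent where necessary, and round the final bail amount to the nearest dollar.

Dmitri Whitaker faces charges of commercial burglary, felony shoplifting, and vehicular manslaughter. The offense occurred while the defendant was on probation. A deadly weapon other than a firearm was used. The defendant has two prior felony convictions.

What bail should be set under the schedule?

Base amounts from the schedule: commercial burglary $18,000; felony shoplifting $12,900; vehicular manslaughter $312,800.
Stacking rule: highest base plus 60% of each additional charge. Highest is vehicular manslaughter at $312,800. Additional: $18,000 × 60% = $10,800; $12,900 × 60% = $7,740. Combined base = $312,800 + $18,540 = $331,340.
Offense committed while on probation or parole (+$11,250 flat): $331,340 + $11,250 = $342,590.
A deadly weapon other than a firearm was used (+35%): $342,590 × 1.35 = $462,496.50.
Two or more prior felony convictions (+100%): $462,496.50 × 2 = $924,993.

$924,993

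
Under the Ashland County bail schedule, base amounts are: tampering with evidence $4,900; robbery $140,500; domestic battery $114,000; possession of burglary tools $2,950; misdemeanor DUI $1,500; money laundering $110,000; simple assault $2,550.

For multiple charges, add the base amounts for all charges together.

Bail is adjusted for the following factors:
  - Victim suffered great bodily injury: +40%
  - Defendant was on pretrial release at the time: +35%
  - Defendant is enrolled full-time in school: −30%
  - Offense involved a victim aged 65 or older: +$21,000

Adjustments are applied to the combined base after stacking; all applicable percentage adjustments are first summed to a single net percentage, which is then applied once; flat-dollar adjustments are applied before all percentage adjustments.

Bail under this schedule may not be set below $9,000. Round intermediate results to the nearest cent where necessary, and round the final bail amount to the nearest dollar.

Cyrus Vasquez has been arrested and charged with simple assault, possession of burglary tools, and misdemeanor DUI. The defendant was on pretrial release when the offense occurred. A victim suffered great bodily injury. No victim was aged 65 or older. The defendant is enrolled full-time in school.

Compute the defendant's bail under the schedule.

$10,150

Base amounts from the schedule: simple assault $2,550; possession of burglary tools $2,950; misdemeanor DUI $1,500.
Stacking rule: sum of all bases. $2,550 + $2,950 + $1,500 = $7,000.
Net percentage adjustment: +40% +35% −30% = +45%. $7,000 × 1.45 = $10,150.
$10,150 is at or above the $9,000 minimum.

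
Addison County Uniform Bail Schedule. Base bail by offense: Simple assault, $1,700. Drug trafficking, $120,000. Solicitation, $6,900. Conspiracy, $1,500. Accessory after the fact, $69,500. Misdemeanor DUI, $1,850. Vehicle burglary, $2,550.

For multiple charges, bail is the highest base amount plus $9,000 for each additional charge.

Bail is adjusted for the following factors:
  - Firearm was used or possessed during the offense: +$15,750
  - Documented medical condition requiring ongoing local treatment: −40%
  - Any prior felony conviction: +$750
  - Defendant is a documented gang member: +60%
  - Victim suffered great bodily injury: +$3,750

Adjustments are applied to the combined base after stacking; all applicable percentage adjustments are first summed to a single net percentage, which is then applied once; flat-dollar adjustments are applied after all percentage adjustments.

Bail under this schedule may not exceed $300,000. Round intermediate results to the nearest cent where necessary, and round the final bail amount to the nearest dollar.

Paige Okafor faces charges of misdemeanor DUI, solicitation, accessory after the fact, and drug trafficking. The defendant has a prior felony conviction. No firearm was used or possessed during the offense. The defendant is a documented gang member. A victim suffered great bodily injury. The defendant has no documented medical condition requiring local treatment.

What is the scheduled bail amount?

$239,700

Base amounts from the schedule: misdemeanor DUI $1,850; solicitation $6,900; accessory after the fact $69,500; drug trafficking $120,000.
Stacking rule: highest base plus $9,000 per additional charge. Highest is drug trafficking at $120,000; 3 additional charges → +$27,000. Combined base = $147,000.
Defendant is a documented gang member (+60%): $147,000 × 1.6 = $235,200.
Any prior felony conviction (+$750 flat): $235,200 + $750 = $235,950.
Victim suffered great bodily injury (+$3,750 flat): $235,950 + $3,750 = $239,700.
$239,700 is within the $300,000 maximum.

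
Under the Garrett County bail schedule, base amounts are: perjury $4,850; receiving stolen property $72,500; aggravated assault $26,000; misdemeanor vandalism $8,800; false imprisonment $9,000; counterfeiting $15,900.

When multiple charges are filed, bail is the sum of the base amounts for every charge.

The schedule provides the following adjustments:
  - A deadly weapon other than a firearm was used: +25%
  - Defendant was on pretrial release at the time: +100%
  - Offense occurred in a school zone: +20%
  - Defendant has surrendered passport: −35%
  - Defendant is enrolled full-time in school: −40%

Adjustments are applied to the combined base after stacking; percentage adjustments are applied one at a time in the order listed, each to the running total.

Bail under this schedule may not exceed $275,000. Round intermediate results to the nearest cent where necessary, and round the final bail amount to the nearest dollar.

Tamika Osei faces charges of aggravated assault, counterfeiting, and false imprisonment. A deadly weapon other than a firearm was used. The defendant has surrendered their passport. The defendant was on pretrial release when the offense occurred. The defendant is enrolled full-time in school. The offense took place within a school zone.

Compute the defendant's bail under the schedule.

Base amounts from the schedule: aggravated assault $26,000; counterfeiting $15,900; false imprisonment $9,000.
Stacking rule: sum of all bases. $26,000 + $15,900 + $9,000 = $50,900.
A deadly weapon other than a firearm was used (+25%): $50,900 × 1.25 = $63,625.
Defendant was on pretrial release at the time (+100%): $63,625 × 2 = $127,250.
Offense occurred in a school zone (+20%): $127,250 × 1.2 = $152,700.
Defendant has surrendered passport (−35%): $152,700 × 0.65 = $99,255.
Defendant is enrolled full-time in school (−40%): $99,255 × 0.6 = $59,553.
$59,553 is within the $275,000 maximum.

$59,553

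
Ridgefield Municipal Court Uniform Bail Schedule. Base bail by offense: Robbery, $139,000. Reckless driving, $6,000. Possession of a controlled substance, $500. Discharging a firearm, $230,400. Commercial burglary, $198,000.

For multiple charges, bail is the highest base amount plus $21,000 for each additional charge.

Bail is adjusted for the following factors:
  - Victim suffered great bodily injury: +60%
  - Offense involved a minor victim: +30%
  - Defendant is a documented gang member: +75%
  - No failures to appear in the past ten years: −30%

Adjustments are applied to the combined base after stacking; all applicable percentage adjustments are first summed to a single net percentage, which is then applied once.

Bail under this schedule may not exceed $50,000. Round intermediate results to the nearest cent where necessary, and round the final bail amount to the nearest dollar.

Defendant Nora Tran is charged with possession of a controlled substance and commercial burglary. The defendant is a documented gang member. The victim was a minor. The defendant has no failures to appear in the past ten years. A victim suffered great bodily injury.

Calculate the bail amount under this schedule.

Base amounts from the schedule: possession of a controlled substance $500; commercial burglary $198,000.
Stacking rule: highest base plus $21,000 per additional charge. Highest is commercial burglary at $198,000; 1 additional charge → +$21,000. Combined base = $219,000.
Net percentage adjustment: +60% +30% +75% −30% = +135%. $219,000 × 2.35 = $514,650.
Result $514,650 exceeds the maximum of $50,000; bail is capped at $50,000.

$50,000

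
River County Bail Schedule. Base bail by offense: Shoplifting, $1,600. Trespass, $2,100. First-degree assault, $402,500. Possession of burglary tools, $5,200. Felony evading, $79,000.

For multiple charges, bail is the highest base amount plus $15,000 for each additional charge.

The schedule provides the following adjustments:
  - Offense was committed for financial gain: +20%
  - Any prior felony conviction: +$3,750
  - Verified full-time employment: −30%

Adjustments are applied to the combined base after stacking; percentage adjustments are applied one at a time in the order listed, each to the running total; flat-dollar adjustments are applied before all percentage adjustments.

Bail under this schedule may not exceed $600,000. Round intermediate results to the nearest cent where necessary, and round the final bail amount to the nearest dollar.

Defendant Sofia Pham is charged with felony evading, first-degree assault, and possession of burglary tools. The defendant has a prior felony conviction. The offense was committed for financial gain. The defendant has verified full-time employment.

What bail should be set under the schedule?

$366,450

Base amounts from the schedule: felony evading $79,000; first-degree assault $402,500; possession of burglary tools $5,200.
Stacking rule: highest base plus $15,000 per additional charge. Highest is first-degree assault at $402,500; 2 additional charges → +$30,000. Combined base = $432,500.
Any prior felony conviction (+$3,750 flat): $432,500 + $3,750 = $436,250.
Offense was committed for financial gain (+20%): $436,250 × 1.2 = $523,500.
Verified full-time employment (−30%): $523,500 × 0.7 = $366,450.
$366,450 is within the $600,000 maximum.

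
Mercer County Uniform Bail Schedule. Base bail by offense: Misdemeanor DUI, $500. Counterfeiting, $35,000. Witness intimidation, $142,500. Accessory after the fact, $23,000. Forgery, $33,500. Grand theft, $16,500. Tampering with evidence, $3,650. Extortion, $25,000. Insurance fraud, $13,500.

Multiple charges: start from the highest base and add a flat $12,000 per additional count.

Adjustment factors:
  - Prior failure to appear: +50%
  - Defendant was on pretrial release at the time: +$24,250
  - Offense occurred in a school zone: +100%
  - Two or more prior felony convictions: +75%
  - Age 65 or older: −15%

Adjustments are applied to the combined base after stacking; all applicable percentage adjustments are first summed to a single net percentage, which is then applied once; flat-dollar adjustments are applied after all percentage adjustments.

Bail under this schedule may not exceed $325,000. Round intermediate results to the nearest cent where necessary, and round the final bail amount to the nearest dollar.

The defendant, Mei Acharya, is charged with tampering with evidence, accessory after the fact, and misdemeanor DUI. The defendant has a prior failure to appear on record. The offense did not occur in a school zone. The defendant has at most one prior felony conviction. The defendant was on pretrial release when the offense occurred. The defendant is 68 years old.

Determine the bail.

Base amounts from the schedule: tampering with evidence $3,650; accessory after the fact $23,000; misdemeanor DUI $500.
Stacking rule: highest base plus $12,000 per additional charge. Highest is accessory after the fact at $23,000; 2 additional charges → +$24,000. Combined base = $47,000.
Net percentage adjustment: +50% −15% = +35%. $47,000 × 1.35 = $63,450.
Defendant was on pretrial release at the time (+$24,250 flat): $63,450 + $24,250 = $87,700.
$87,700 is within the $325,000 maximum.

$87,700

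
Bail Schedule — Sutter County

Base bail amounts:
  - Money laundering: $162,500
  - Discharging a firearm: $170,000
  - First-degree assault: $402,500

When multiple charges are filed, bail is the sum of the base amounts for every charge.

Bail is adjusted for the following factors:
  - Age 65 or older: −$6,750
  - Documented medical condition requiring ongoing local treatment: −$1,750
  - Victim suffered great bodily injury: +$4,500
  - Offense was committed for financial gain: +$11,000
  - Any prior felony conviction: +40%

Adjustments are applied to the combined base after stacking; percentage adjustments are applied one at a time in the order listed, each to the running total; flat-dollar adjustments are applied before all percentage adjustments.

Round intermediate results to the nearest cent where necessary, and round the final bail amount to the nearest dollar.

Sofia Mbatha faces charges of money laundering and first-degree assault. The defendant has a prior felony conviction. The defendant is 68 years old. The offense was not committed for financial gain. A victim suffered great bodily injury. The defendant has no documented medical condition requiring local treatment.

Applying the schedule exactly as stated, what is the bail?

$787,850

Base amounts from the schedule: money laundering $162,500; first-degree assault $402,500.
Stacking rule: sum of all bases. $162,500 + $402,500 = $565,000.
Age 65 or older (−$6,750 flat): $565,000 − $6,750 = $558,250.
Victim suffered great bodily injury (+$4,500 flat): $558,250 + $4,500 = $562,750.
Any prior felony conviction (+40%): $562,750 × 1.4 = $787,850.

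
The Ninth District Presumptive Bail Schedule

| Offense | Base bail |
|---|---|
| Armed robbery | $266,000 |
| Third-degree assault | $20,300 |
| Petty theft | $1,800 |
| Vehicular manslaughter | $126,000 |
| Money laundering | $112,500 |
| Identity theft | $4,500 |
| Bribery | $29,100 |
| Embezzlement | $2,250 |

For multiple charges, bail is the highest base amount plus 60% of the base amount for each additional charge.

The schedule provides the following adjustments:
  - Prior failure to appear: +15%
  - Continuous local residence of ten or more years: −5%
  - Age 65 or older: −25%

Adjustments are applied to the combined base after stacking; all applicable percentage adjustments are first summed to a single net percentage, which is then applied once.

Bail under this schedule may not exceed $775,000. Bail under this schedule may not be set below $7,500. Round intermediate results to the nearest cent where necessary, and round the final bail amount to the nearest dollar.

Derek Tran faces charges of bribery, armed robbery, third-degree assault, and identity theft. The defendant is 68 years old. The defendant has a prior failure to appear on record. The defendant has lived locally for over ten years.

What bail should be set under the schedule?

Base amounts from the schedule: bribery $29,100; armed robbery $266,000; third-degree assault $20,300; identity theft $4,500.
Stacking rule: highest base plus 60% of each additional charge. Highest is armed robbery at $266,000. Additional: $29,100 × 60% = $17,460; $20,300 × 60% = $12,180; $4,500 × 60% = $2,700. Combined base = $266,000 + $32,340 = $298,340.
Net percentage adjustment: +15% −5% −25% = −15%. $298,340 × 0.85 = $253,589.
$253,589 is within the $775,000 maximum.
$253,589 is at or above the $7,500 minimum.

$253,589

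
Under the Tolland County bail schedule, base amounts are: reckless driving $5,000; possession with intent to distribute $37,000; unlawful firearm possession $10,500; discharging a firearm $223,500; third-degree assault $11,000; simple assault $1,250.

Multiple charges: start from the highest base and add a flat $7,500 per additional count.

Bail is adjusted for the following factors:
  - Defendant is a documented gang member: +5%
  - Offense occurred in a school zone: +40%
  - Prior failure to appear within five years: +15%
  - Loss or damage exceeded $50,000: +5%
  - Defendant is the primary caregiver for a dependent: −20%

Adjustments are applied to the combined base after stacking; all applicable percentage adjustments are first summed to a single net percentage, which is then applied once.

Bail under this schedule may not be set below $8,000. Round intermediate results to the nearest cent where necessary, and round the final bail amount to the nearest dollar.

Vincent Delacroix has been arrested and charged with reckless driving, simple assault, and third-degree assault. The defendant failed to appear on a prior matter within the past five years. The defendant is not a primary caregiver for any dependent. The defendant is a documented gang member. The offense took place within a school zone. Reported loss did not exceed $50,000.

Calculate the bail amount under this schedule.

$41,600

Base amounts from the schedule: reckless driving $5,000; simple assault $1,250; third-degree assault $11,000.
Stacking rule: highest base plus $7,500 per additional charge. Highest is third-degree assault at $11,000; 2 additional charges → +$15,000. Combined base = $26,000.
Net percentage adjustment: +5% +40% +15% = +60%. $26,000 × 1.6 = $41,600.
$41,600 is at or above the $8,000 minimum.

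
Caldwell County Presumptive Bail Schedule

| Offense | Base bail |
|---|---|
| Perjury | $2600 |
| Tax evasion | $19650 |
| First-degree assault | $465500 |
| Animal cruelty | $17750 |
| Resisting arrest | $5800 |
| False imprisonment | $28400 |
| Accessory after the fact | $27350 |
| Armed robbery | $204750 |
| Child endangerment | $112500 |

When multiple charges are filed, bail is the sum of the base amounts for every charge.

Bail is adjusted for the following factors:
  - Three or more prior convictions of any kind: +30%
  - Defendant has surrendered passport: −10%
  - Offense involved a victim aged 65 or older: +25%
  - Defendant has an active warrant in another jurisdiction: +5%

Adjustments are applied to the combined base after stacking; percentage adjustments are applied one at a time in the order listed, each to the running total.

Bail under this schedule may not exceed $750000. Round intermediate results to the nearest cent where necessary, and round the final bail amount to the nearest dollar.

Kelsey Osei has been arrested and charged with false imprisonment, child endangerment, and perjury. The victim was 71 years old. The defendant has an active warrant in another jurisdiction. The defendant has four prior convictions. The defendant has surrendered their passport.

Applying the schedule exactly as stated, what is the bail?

Base amounts from the schedule: false imprisonment $28400; child endangerment $112500; perjury $2600.
Stacking rule: sum of all bases. $28400 + $112500 + $2600 = $143500.
Three or more prior convictions of any kind (+30%): $143500 × 1.3 = $186550.
Defendant has surrendered passport (−10%): $186550 × 0.9 = $167895.
Offense involved a victim aged 65 or older (+25%): $167895 × 1.25 = $209868.75.
Defendant has an active warrant in another jurisdiction (+5%): $209868.75 × 1.05 = $220362.19.
$220362.19 is within the $750000 maximum.
Rounded to the nearest dollar: $220362.

$220362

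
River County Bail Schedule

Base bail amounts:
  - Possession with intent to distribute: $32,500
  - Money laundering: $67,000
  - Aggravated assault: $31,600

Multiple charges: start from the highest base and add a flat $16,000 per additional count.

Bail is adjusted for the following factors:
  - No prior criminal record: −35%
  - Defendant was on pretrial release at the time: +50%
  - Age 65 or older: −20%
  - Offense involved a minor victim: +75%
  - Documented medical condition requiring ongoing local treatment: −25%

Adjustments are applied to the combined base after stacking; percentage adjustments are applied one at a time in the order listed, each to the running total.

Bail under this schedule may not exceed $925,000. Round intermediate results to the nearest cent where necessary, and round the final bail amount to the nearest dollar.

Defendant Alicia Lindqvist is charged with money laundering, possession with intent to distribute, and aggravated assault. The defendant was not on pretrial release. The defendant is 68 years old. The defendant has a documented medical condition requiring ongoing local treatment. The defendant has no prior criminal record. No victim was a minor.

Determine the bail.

Base amounts from the schedule: money laundering $67,000; possession with intent to distribute $32,500; aggravated assault $31,600.
Stacking rule: highest base plus $16,000 per additional charge. Highest is money laundering at $67,000; 2 additional charges → +$32,000. Combined base = $99,000.
No prior criminal record (−35%): $99,000 × 0.65 = $64,350.
Age 65 or older (−20%): $64,350 × 0.8 = $51,480.
Documented medical condition requiring ongoing local treatment (−25%): $51,480 × 0.75 = $38,610.
$38,610 is within the $925,000 maximum.

$38,610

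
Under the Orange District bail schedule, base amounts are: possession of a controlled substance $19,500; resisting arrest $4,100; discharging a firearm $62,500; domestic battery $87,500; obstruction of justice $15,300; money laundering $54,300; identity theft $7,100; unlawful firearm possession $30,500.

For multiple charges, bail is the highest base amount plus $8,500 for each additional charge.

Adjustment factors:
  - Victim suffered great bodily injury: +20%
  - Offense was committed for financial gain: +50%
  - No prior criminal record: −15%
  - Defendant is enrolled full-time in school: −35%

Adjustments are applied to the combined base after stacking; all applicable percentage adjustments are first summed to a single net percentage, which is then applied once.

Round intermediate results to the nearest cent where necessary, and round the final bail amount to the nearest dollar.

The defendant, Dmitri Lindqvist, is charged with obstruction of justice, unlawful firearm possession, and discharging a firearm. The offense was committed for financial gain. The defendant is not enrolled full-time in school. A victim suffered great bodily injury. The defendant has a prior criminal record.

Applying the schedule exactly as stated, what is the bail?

Base amounts from the schedule: obstruction of justice $15,300; unlawful firearm possession $30,500; discharging a firearm $62,500.
Stacking rule: highest base plus $8,500 per additional charge. Highest is discharging a firearm at $62,500; 2 additional charges → +$17,000. Combined base = $79,500.
Net percentage adjustment: +20% +50% = +70%. $79,500 × 1.7 = $135,150.

$135,150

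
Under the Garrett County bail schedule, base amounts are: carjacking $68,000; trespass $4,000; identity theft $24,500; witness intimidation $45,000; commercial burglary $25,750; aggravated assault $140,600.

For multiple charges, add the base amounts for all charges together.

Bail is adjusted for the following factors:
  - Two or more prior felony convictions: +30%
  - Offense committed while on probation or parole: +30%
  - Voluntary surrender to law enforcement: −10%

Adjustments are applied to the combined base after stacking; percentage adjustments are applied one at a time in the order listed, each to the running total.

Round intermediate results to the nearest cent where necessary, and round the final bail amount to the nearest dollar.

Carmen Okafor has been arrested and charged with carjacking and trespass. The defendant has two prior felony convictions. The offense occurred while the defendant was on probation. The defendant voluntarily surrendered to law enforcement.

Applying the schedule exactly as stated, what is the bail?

Base amounts from the schedule: carjacking $68,000; trespass $4,000.
Stacking rule: sum of all bases. $68,000 + $4,000 = $72,000.
Two or more prior felony convictions (+30%): $72,000 × 1.3 = $93,600.
Offense committed while on probation or parole (+30%): $93,600 × 1.3 = $121,680.
Voluntary surrender to law enforcement (−10%): $121,680 × 0.9 = $109,512.

$109,512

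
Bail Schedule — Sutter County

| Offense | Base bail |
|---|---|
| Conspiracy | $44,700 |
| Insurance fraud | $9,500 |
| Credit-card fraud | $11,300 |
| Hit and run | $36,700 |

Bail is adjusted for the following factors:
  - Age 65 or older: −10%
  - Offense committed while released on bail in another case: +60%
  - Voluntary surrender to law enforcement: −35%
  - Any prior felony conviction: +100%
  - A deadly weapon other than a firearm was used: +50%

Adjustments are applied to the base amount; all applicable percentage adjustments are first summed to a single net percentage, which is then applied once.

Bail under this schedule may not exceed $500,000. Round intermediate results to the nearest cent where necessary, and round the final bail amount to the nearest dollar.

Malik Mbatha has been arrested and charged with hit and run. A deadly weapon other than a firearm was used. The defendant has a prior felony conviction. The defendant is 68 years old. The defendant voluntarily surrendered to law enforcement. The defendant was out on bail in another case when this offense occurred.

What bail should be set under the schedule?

$97,255

Base amounts from the schedule: hit and run $36,700.
Single charge. Combined base = $36,700.
Net percentage adjustment: −10% +60% −35% +100% +50% = +165%. $36,700 × 2.65 = $97,255.
$97,255 is within the $500,000 maximum.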